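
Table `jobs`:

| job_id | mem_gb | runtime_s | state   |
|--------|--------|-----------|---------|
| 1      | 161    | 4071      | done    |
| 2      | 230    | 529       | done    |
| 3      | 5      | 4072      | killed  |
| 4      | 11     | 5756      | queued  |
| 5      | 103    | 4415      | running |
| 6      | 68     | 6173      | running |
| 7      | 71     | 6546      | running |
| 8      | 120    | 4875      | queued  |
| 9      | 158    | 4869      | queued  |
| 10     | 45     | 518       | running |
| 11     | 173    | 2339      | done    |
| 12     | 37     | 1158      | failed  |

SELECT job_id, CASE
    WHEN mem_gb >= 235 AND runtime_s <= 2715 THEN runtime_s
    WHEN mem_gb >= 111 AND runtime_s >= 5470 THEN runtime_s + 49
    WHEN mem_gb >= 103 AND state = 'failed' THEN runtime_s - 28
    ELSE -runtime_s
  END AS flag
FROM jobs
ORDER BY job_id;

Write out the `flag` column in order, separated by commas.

-4071, -529, -4072, -5756, -4415, -6173, -6546, -4875, -4869, -518, -2339, -1158

job_id=1: ELSE → -4071
job_id=2: ELSE → -529
job_id=3: ELSE → -4072
job_id=4: ELSE → -5756
job_id=5: ELSE → -4415
job_id=6: ELSE → -6173
job_id=7: ELSE → -6546
job_id=8: ELSE → -4875
job_id=9: ELSE → -4869
job_id=10: ELSE → -518
job_id=11: ELSE → -2339
job_id=12: ELSE → -1158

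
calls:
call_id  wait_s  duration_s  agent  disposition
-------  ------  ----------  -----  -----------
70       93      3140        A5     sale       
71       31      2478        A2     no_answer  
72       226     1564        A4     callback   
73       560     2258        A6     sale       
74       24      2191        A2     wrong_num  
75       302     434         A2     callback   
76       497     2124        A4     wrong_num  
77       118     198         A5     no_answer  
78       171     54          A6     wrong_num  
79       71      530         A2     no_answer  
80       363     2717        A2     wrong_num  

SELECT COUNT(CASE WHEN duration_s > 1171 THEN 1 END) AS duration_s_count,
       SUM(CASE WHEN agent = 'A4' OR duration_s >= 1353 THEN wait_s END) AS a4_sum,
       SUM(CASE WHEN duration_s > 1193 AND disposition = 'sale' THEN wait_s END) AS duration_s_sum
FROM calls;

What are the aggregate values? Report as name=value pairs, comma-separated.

[duration_s_count: duration_s > 1171]
call_id=70: ✓ → 1
call_id=71: ✓ → 1
call_id=72: ✓ → 1
call_id=73: ✓ → 1
call_id=74: ✓ → 1
call_id=75: ✗
call_id=76: ✓ → 1
call_id=77: ✗
call_id=78: ✗
call_id=79: ✗
call_id=80: ✓ → 1
duration_s_count = COUNT(1, 1, 1, 1, 1, 1, 1) = 7
—
[a4_sum: agent = 'A4' OR duration_s >= 1353]
call_id=70: ✓ → 93
call_id=71: ✓ → 31
call_id=72: ✓ → 226
call_id=73: ✓ → 560
call_id=74: ✓ → 24
call_id=75: ✗
call_id=76: ✓ → 497
call_id=77: ✗
call_id=78: ✗
call_id=79: ✗
call_id=80: ✓ → 363
a4_sum = 93 + 31 + 226 + 560 + 24 + 497 + 363 = 1794
—
[duration_s_sum: duration_s > 1193 AND disposition = 'sale']
call_id=70: ✓ → 93
call_id=71: ✗
call_id=72: ✗
call_id=73: ✓ → 560
call_id=74: ✗
call_id=75: ✗
call_id=76: ✗
call_id=77: ✗
call_id=78: ✗
call_id=79: ✗
call_id=80: ✗
duration_s_sum = 93 + 560 = 653

duration_s_count=7, a4_sum=1794, duration_s_sum=653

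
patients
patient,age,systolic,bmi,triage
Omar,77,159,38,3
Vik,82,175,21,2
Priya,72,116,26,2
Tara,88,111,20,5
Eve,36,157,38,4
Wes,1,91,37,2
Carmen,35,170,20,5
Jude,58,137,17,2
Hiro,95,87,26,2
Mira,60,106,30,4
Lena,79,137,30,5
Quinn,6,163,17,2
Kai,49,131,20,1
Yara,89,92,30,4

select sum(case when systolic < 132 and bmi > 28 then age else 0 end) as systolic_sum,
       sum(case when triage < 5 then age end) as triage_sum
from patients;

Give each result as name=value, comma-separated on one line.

[systolic_sum: systolic < 132 and bmi > 28]
patient=Omar: ✗
patient=Vik: ✗
patient=Priya: ✗
patient=Tara: ✗
patient=Eve: ✗
patient=Wes: ✓ → 1
patient=Carmen: ✗
patient=Jude: ✗
patient=Hiro: ✗
patient=Mira: ✓ → 60
patient=Lena: ✗
patient=Quinn: ✗
patient=Kai: ✗
patient=Yara: ✓ → 89
systolic_sum = 1 + 60 + 89 = 150
—
[triage_sum: triage < 5]
patient=Omar: ✓ → 77
patient=Vik: ✓ → 82
patient=Priya: ✓ → 72
patient=Tara: ✗
patient=Eve: ✓ → 36
patient=Wes: ✓ → 1
patient=Carmen: ✗
patient=Jude: ✓ → 58
patient=Hiro: ✓ → 95
patient=Mira: ✓ → 60
patient=Lena: ✗
patient=Quinn: ✓ → 6
patient=Kai: ✓ → 49
patient=Yara: ✓ → 89
triage_sum = 77 + 82 + 72 + 36 + 1 + 58 + 95 + 60 + 6 + 49 + 89 = 625

systolic_sum=150, triage_sum=625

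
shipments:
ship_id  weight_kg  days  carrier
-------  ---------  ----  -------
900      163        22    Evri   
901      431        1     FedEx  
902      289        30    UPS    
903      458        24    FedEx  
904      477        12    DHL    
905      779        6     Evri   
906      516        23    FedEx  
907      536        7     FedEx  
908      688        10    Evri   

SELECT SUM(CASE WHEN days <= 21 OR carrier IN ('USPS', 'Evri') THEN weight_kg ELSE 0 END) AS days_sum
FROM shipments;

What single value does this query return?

3074

ship_id=900: ✓ → 163
ship_id=901: ✓ → 431
ship_id=902: ✗
ship_id=903: ✗
ship_id=904: ✓ → 477
ship_id=905: ✓ → 779
ship_id=906: ✗
ship_id=907: ✓ → 536
ship_id=908: ✓ → 688
days_sum = 163 + 431 + 477 + 779 + 536 + 688 = 3074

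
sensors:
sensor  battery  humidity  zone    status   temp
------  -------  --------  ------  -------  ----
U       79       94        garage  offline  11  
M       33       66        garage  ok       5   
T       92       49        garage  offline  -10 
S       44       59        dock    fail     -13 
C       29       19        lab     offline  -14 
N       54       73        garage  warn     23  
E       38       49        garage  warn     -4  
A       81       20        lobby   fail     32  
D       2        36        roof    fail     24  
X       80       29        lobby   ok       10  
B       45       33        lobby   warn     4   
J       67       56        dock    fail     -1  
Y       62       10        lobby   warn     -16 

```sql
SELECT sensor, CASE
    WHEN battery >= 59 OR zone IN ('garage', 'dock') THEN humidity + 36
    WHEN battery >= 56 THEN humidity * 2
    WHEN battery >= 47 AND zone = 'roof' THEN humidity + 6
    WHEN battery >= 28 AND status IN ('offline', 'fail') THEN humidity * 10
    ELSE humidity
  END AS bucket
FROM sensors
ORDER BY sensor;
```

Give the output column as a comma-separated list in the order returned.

sensor=A: battery >= 59 OR zone IN ('garage', 'dock') → 56
sensor=B: ELSE → 33
sensor=C: battery >= 28 AND status IN ('offline', 'fail') → 190
sensor=D: ELSE → 36
sensor=E: battery >= 59 OR zone IN ('garage', 'dock') → 85
sensor=J: battery >= 59 OR zone IN ('garage', 'dock') → 92
sensor=M: battery >= 59 OR zone IN ('garage', 'dock') → 102
sensor=N: battery >= 59 OR zone IN ('garage', 'dock') → 109
sensor=S: battery >= 59 OR zone IN ('garage', 'dock') → 95
sensor=T: battery >= 59 OR zone IN ('garage', 'dock') → 85
sensor=U: battery >= 59 OR zone IN ('garage', 'dock') → 130
sensor=X: battery >= 59 OR zone IN ('garage', 'dock') → 65
sensor=Y: battery >= 59 OR zone IN ('garage', 'dock') → 46

56, 33, 190, 36, 85, 92, 102, 109, 95, 85, 130, 65, 46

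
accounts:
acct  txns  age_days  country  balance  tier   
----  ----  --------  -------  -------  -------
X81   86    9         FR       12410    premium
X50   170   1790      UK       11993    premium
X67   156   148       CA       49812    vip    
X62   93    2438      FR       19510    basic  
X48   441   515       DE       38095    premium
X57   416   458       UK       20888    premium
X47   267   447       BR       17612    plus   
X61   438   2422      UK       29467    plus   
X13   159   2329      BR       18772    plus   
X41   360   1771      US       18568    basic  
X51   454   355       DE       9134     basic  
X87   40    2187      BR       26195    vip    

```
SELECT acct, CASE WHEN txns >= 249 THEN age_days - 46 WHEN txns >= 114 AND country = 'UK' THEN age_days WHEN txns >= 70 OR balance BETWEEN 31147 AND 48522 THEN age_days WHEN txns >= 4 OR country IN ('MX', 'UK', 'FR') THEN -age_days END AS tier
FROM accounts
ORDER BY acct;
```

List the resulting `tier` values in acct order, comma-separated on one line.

2329, 1725, 401, 469, 1790, 309, 412, 2376, 2438, 148, 9, -2187

acct=X13: txns >= 70 OR balance BETWEEN 31147 AND 48522 → 2329
acct=X41: txns >= 249 → 1725
acct=X47: txns >= 249 → 401
acct=X48: txns >= 249 → 469
acct=X50: txns >= 114 AND country = 'UK' → 1790
acct=X51: txns >= 249 → 309
acct=X57: txns >= 249 → 412
acct=X61: txns >= 249 → 2376
acct=X62: txns >= 70 OR balance BETWEEN 31147 AND 48522 → 2438
acct=X67: txns >= 70 OR balance BETWEEN 31147 AND 48522 → 148
acct=X81: txns >= 70 OR balance BETWEEN 31147 AND 48522 → 9
acct=X87: txns >= 4 OR country IN ('MX', 'UK', 'FR') → -2187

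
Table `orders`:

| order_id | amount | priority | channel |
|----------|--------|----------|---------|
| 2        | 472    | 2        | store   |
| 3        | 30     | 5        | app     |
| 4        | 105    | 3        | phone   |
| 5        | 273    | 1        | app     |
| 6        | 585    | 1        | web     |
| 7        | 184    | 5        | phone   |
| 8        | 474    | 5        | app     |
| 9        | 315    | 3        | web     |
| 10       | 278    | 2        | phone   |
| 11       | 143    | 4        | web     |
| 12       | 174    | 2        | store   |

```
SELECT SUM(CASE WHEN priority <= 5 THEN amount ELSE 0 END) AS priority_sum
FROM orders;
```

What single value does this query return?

order_id=2: ✓ → 472
order_id=3: ✓ → 30
order_id=4: ✓ → 105
order_id=5: ✓ → 273
order_id=6: ✓ → 585
order_id=7: ✓ → 184
order_id=8: ✓ → 474
order_id=9: ✓ → 315
order_id=10: ✓ → 278
order_id=11: ✓ → 143
order_id=12: ✓ → 174
priority_sum = 472 + 30 + 105 + 273 + 585 + 184 + 474 + 315 + 278 + 143 + 174 = 3033

3033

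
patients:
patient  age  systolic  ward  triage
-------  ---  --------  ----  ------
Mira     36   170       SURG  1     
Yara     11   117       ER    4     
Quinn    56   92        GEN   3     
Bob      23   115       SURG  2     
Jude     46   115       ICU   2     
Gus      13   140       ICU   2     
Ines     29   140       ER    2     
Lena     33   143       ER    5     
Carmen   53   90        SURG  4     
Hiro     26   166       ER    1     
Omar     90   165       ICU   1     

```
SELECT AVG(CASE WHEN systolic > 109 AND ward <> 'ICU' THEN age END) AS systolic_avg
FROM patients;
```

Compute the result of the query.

patient=Mira: ✓ → 36
patient=Yara: ✓ → 11
patient=Quinn: ✗
patient=Bob: ✓ → 23
patient=Jude: ✗
patient=Gus: ✗
patient=Ines: ✓ → 29
patient=Lena: ✓ → 33
patient=Carmen: ✗
patient=Hiro: ✓ → 26
patient=Omar: ✗
systolic_avg = (36 + 11 + 23 + 29 + 33 + 26) / 6 = 26.3333333333

26.3333333333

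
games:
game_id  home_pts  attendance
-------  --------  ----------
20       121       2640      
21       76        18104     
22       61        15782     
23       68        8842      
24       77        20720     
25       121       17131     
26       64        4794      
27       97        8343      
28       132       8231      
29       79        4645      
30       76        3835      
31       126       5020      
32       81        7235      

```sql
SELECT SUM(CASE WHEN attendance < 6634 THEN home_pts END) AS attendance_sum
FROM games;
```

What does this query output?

game_id=20: ✓ → 121
game_id=21: ✗
game_id=22: ✗
game_id=23: ✗
game_id=24: ✗
game_id=25: ✗
game_id=26: ✓ → 64
game_id=27: ✗
game_id=28: ✗
game_id=29: ✓ → 79
game_id=30: ✓ → 76
game_id=31: ✓ → 126
game_id=32: ✗
attendance_sum = 121 + 64 + 79 + 76 + 126 = 466

466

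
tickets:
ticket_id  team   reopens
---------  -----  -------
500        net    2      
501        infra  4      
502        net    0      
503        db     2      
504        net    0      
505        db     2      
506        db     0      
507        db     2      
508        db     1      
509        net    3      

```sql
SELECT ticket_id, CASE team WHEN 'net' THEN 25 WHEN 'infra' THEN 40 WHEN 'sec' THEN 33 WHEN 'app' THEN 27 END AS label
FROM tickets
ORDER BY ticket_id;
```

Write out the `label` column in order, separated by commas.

ticket_id=500: team='net' → 25
ticket_id=501: team='infra' → 40
ticket_id=502: team='net' → 25
ticket_id=503: (no match → NULL) → NULL
ticket_id=504: team='net' → 25
ticket_id=505: (no match → NULL) → NULL
ticket_id=506: (no match → NULL) → NULL
ticket_id=507: (no match → NULL) → NULL
ticket_id=508: (no match → NULL) → NULL
ticket_id=509: team='net' → 25

25, 40, 25, NULL, 25, NULL, NULL, NULL, NULL, 25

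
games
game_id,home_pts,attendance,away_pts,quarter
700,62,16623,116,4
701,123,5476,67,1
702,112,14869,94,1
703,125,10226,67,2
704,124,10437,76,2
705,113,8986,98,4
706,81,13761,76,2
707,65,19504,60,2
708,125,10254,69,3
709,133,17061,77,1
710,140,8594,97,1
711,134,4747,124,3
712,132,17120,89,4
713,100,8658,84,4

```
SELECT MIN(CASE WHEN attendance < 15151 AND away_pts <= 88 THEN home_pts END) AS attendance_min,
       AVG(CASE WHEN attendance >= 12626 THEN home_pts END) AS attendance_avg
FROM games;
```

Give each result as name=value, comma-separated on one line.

attendance_min=81, attendance_avg=97.5

[attendance_min: attendance < 15151 AND away_pts <= 88]
game_id=700: ✗
game_id=701: ✓ → 123
game_id=702: ✗
game_id=703: ✓ → 125
game_id=704: ✓ → 124
game_id=705: ✗
game_id=706: ✓ → 81
game_id=707: ✗
game_id=708: ✓ → 125
game_id=709: ✗
game_id=710: ✗
game_id=711: ✗
game_id=712: ✗
game_id=713: ✓ → 100
attendance_min = MIN(123, 125, 124, 81, 125, 100) = 81
—
[attendance_avg: attendance >= 12626]
game_id=700: ✓ → 62
game_id=701: ✗
game_id=702: ✓ → 112
game_id=703: ✗
game_id=704: ✗
game_id=705: ✗
game_id=706: ✓ → 81
game_id=707: ✓ → 65
game_id=708: ✗
game_id=709: ✓ → 133
game_id=710: ✗
game_id=711: ✗
game_id=712: ✓ → 132
game_id=713: ✗
attendance_avg = (62 + 112 + 81 + 65 + 133 + 132) / 6 = 97.5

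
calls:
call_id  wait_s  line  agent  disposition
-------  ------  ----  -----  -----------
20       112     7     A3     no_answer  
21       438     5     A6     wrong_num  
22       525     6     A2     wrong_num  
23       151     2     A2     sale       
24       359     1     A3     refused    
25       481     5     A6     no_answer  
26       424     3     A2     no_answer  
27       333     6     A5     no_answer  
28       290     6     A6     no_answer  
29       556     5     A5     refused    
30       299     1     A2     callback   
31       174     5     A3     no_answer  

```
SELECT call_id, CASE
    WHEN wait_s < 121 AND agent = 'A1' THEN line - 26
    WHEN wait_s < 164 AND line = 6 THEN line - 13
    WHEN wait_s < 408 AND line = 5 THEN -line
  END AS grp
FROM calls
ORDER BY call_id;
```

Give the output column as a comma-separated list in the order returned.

NULL, NULL, NULL, NULL, NULL, NULL, NULL, NULL, NULL, NULL, NULL, -5

call_id=20: (no match → NULL) → NULL
call_id=21: (no match → NULL) → NULL
call_id=22: (no match → NULL) → NULL
call_id=23: (no match → NULL) → NULL
call_id=24: (no match → NULL) → NULL
call_id=25: (no match → NULL) → NULL
call_id=26: (no match → NULL) → NULL
call_id=27: (no match → NULL) → NULL
call_id=28: (no match → NULL) → NULL
call_id=29: (no match → NULL) → NULL
call_id=30: (no match → NULL) → NULL
call_id=31: wait_s < 408 AND line = 5 → -5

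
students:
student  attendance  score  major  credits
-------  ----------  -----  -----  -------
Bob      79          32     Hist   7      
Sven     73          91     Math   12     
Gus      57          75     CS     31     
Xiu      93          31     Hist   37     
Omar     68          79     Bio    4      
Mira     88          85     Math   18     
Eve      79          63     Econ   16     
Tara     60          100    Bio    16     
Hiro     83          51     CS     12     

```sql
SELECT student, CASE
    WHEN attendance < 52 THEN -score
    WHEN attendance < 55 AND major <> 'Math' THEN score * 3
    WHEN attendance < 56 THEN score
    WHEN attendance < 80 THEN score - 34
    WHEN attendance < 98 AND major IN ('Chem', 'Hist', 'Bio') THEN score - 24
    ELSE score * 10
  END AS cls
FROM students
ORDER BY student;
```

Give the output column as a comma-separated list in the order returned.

-2, 29, 41, 510, 850, 45, 57, 66, 7

student=Bob: attendance < 80 → -2
student=Eve: attendance < 80 → 29
student=Gus: attendance < 80 → 41
student=Hiro: ELSE → 510
student=Mira: ELSE → 850
student=Omar: attendance < 80 → 45
student=Sven: attendance < 80 → 57
student=Tara: attendance < 80 → 66
student=Xiu: attendance < 98 AND major IN ('Chem', 'Hist', 'Bio') → 7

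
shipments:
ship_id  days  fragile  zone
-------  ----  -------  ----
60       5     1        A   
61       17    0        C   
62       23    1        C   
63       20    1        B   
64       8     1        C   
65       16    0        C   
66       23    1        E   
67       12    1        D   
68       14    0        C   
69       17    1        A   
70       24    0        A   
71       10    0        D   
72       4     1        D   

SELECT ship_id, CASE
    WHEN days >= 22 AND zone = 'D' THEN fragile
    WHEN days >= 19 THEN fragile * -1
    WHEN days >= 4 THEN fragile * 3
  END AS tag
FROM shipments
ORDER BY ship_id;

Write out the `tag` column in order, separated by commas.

ship_id=60: days >= 4 → 3
ship_id=61: days >= 4 → 0
ship_id=62: days >= 19 → -1
ship_id=63: days >= 19 → -1
ship_id=64: days >= 4 → 3
ship_id=65: days >= 4 → 0
ship_id=66: days >= 19 → -1
ship_id=67: days >= 4 → 3
ship_id=68: days >= 4 → 0
ship_id=69: days >= 4 → 3
ship_id=70: days >= 19 → 0
ship_id=71: days >= 4 → 0
ship_id=72: days >= 4 → 3

3, 0, -1, -1, 3, 0, -1, 3, 0, 3, 0, 0, 3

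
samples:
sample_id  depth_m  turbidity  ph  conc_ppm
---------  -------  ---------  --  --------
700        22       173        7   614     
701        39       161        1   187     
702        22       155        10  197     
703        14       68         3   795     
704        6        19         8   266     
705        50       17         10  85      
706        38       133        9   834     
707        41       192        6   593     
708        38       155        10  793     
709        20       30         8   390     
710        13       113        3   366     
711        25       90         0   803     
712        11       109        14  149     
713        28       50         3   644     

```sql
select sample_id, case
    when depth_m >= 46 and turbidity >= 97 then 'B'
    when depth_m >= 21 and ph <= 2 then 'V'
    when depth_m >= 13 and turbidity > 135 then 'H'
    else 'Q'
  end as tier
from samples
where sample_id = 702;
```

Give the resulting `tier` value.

H

sample_id = 702: depth_m=22, turbidity=155, ph=10, conc_ppm=197.
depth_m >= 46 and turbidity >= 97 → false
depth_m >= 21 and ph <= 2 → false
depth_m >= 13 and turbidity > 135 → true → H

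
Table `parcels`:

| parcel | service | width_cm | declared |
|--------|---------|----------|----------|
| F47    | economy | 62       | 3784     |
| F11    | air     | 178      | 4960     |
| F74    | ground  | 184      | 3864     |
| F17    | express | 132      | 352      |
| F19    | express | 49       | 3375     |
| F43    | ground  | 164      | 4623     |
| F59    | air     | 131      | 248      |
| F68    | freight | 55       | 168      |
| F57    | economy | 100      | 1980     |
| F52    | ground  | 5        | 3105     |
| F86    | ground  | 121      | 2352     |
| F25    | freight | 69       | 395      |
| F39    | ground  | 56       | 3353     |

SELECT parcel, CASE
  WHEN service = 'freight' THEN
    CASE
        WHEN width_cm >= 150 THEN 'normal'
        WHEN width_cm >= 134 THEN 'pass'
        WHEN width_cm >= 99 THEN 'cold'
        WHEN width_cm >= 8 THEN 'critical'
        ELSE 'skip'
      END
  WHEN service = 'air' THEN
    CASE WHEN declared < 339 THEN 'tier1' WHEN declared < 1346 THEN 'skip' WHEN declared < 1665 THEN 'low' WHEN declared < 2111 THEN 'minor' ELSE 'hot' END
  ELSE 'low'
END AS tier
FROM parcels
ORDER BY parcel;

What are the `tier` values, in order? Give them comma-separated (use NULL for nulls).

parcel=F11: service='air' → inner[ELSE] → hot
parcel=F17: service='express' → outer ELSE → low
parcel=F19: service='express' → outer ELSE → low
parcel=F25: service='freight' → inner[width_cm >= 8] → critical
parcel=F39: service='ground' → outer ELSE → low
parcel=F43: service='ground' → outer ELSE → low
parcel=F47: service='economy' → outer ELSE → low
parcel=F52: service='ground' → outer ELSE → low
parcel=F57: service='economy' → outer ELSE → low
parcel=F59: service='air' → inner[declared < 339] → tier1
parcel=F68: service='freight' → inner[width_cm >= 8] → critical
parcel=F74: service='ground' → outer ELSE → low
parcel=F86: service='ground' → outer ELSE → low

hot, low, low, critical, low, low, low, low, low, tier1, critical, low, low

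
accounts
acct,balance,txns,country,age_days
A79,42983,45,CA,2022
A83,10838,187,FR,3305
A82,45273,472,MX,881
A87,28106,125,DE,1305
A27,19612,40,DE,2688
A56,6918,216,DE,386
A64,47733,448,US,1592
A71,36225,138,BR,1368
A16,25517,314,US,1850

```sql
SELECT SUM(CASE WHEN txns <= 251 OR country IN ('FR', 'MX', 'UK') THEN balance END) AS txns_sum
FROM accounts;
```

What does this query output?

acct=A79: ✓ → 42983
acct=A83: ✓ → 10838
acct=A82: ✓ → 45273
acct=A87: ✓ → 28106
acct=A27: ✓ → 19612
acct=A56: ✓ → 6918
acct=A64: ✗
acct=A71: ✓ → 36225
acct=A16: ✗
txns_sum = 42983 + 10838 + 45273 + 28106 + 19612 + 6918 + 36225 = 189955

189955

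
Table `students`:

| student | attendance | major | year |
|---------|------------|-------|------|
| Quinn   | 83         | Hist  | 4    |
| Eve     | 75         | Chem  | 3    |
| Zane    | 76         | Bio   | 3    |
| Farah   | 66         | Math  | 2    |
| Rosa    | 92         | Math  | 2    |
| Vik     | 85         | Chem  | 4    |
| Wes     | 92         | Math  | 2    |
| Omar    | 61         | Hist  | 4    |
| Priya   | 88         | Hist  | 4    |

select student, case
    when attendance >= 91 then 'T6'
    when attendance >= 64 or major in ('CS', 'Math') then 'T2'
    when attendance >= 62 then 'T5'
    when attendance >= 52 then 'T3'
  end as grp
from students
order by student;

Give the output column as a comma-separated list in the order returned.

student=Eve: attendance >= 64 or major in ('CS', 'Math') → T2
student=Farah: attendance >= 64 or major in ('CS', 'Math') → T2
student=Omar: attendance >= 52 → T3
student=Priya: attendance >= 64 or major in ('CS', 'Math') → T2
student=Quinn: attendance >= 64 or major in ('CS', 'Math') → T2
student=Rosa: attendance >= 91 → T6
student=Vik: attendance >= 64 or major in ('CS', 'Math') → T2
student=Wes: attendance >= 91 → T6
student=Zane: attendance >= 64 or major in ('CS', 'Math') → T2

T2, T2, T3, T2, T2, T6, T2, T6, T2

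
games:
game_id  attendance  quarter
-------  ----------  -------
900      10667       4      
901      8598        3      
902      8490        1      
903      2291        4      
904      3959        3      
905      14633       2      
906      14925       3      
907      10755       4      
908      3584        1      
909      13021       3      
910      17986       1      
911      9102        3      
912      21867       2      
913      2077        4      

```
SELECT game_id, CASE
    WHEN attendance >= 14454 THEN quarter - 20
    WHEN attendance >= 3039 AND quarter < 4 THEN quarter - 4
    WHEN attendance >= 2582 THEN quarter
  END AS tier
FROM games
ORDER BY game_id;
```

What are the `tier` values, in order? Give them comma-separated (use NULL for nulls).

4, -1, -3, NULL, -1, -18, -17, 4, -3, -1, -19, -1, -18, NULL

game_id=900: attendance >= 2582 → 4
game_id=901: attendance >= 3039 AND quarter < 4 → -1
game_id=902: attendance >= 3039 AND quarter < 4 → -3
game_id=903: (no match → NULL) → NULL
game_id=904: attendance >= 3039 AND quarter < 4 → -1
game_id=905: attendance >= 14454 → -18
game_id=906: attendance >= 14454 → -17
game_id=907: attendance >= 2582 → 4
game_id=908: attendance >= 3039 AND quarter < 4 → -3
game_id=909: attendance >= 3039 AND quarter < 4 → -1
game_id=910: attendance >= 14454 → -19
game_id=911: attendance >= 3039 AND quarter < 4 → -1
game_id=912: attendance >= 14454 → -18
game_id=913: (no match → NULL) → NULL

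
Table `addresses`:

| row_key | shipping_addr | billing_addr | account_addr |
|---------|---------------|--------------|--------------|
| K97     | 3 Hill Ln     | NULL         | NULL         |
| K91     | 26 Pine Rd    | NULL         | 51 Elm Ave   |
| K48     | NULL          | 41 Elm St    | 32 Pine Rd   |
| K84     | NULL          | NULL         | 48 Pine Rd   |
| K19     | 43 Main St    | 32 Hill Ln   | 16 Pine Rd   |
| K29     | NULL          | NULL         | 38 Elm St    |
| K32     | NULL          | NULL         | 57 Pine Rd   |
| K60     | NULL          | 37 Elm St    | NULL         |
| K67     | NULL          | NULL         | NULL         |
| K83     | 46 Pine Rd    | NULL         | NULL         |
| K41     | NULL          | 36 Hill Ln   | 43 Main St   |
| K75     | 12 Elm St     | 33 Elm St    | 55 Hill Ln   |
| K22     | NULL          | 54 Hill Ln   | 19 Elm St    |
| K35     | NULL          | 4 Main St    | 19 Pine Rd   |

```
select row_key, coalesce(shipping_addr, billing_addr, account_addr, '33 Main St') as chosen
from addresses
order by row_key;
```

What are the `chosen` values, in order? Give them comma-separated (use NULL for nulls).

row_key=K19: shipping_addr=43 Main St → 43 Main St
row_key=K22: shipping_addr=NULL, billing_addr=54 Hill Ln → 54 Hill Ln
row_key=K29: shipping_addr=NULL, billing_addr=NULL, account_addr=38 Elm St → 38 Elm St
row_key=K32: shipping_addr=NULL, billing_addr=NULL, account_addr=57 Pine Rd → 57 Pine Rd
row_key=K35: shipping_addr=NULL, billing_addr=4 Main St → 4 Main St
row_key=K41: shipping_addr=NULL, billing_addr=36 Hill Ln → 36 Hill Ln
row_key=K48: shipping_addr=NULL, billing_addr=41 Elm St → 41 Elm St
row_key=K60: shipping_addr=NULL, billing_addr=37 Elm St → 37 Elm St
row_key=K67: shipping_addr=NULL, billing_addr=NULL, account_addr=NULL, → literal 33 Main St → 33 Main St
row_key=K75: shipping_addr=12 Elm St → 12 Elm St
row_key=K83: shipping_addr=46 Pine Rd → 46 Pine Rd
row_key=K84: shipping_addr=NULL, billing_addr=NULL, account_addr=48 Pine Rd → 48 Pine Rd
row_key=K91: shipping_addr=26 Pine Rd → 26 Pine Rd
row_key=K97: shipping_addr=3 Hill Ln → 3 Hill Ln

43 Main St, 54 Hill Ln, 38 Elm St, 57 Pine Rd, 4 Main St, 36 Hill Ln, 41 Elm St, 37 Elm St, 33 Main St, 12 Elm St, 46 Pine Rd, 48 Pine Rd, 26 Pine Rd, 3 Hill Ln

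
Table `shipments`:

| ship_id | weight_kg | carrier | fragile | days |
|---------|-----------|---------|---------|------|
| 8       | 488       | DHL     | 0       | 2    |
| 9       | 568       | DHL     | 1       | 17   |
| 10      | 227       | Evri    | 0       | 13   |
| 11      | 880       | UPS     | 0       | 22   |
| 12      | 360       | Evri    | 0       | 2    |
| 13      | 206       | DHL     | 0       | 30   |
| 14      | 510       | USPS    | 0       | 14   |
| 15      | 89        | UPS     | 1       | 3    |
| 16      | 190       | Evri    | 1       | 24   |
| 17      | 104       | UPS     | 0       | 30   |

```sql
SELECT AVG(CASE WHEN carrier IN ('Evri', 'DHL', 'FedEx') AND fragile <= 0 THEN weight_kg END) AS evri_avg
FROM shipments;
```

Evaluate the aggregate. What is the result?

320.25

ship_id=8: ✓ → 488
ship_id=9: ✗
ship_id=10: ✓ → 227
ship_id=11: ✗
ship_id=12: ✓ → 360
ship_id=13: ✓ → 206
ship_id=14: ✗
ship_id=15: ✗
ship_id=16: ✗
ship_id=17: ✗
evri_avg = (488 + 227 + 360 + 206) / 4 = 320.25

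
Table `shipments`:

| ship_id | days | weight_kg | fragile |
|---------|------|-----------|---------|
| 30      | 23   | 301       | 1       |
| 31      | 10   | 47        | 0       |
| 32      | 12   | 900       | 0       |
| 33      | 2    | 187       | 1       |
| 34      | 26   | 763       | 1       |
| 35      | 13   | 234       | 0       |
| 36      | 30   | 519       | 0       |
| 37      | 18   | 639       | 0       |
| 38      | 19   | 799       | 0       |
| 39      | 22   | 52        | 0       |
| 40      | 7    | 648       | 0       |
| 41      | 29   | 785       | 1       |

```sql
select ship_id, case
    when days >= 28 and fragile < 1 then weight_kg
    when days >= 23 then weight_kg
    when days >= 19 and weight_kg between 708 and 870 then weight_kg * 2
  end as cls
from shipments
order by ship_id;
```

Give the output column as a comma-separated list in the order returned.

301, NULL, NULL, NULL, 763, NULL, 519, NULL, 1598, NULL, NULL, 785

ship_id=30: days >= 23 → 301
ship_id=31: (no match → NULL) → NULL
ship_id=32: (no match → NULL) → NULL
ship_id=33: (no match → NULL) → NULL
ship_id=34: days >= 23 → 763
ship_id=35: (no match → NULL) → NULL
ship_id=36: days >= 28 and fragile < 1 → 519
ship_id=37: (no match → NULL) → NULL
ship_id=38: days >= 19 and weight_kg between 708 and 870 → 1598
ship_id=39: (no match → NULL) → NULL
ship_id=40: (no match → NULL) → NULL
ship_id=41: days >= 23 → 785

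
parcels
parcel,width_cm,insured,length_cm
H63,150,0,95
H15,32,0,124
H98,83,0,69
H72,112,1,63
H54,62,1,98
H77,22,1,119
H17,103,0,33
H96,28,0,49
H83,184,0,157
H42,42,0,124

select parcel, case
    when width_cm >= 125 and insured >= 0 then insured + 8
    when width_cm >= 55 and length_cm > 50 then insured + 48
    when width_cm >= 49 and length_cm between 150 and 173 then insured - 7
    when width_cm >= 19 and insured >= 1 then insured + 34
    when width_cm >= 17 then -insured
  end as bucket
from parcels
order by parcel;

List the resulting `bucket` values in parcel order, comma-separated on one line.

parcel=H15: width_cm >= 17 → 0
parcel=H17: width_cm >= 17 → 0
parcel=H42: width_cm >= 17 → 0
parcel=H54: width_cm >= 55 and length_cm > 50 → 49
parcel=H63: width_cm >= 125 and insured >= 0 → 8
parcel=H72: width_cm >= 55 and length_cm > 50 → 49
parcel=H77: width_cm >= 19 and insured >= 1 → 35
parcel=H83: width_cm >= 125 and insured >= 0 → 8
parcel=H96: width_cm >= 17 → 0
parcel=H98: width_cm >= 55 and length_cm > 50 → 48

0, 0, 0, 49, 8, 49, 35, 8, 0, 48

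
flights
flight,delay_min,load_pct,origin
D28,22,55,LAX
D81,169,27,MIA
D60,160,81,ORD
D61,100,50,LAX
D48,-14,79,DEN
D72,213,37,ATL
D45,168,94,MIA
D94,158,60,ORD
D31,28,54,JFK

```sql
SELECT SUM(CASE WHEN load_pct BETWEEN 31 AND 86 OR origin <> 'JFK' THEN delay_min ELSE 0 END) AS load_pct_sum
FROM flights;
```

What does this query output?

flight=D28: ✓ → 22
flight=D81: ✓ → 169
flight=D60: ✓ → 160
flight=D61: ✓ → 100
flight=D48: ✓ → -14
flight=D72: ✓ → 213
flight=D45: ✓ → 168
flight=D94: ✓ → 158
flight=D31: ✓ → 28
load_pct_sum = 22 + 169 + 160 + 100 + -14 + 213 + 168 + 158 + 28 = 1004

1004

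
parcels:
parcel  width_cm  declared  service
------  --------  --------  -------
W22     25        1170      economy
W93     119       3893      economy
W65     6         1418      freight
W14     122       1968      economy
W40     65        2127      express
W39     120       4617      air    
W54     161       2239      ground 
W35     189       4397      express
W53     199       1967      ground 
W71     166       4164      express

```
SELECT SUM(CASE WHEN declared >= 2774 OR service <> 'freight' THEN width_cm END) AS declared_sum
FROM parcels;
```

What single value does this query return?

1166

parcel=W22: ✓ → 25
parcel=W93: ✓ → 119
parcel=W65: ✗
parcel=W14: ✓ → 122
parcel=W40: ✓ → 65
parcel=W39: ✓ → 120
parcel=W54: ✓ → 161
parcel=W35: ✓ → 189
parcel=W53: ✓ → 199
parcel=W71: ✓ → 166
declared_sum = 25 + 119 + 122 + 65 + 120 + 161 + 189 + 199 + 166 = 1166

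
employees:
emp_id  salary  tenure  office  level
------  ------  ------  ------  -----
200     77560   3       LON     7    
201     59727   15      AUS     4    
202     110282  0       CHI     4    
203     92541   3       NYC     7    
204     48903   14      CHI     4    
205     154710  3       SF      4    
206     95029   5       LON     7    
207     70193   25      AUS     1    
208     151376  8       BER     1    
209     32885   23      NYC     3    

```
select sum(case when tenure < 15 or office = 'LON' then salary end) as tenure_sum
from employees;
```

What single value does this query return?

730401

emp_id=200: ✓ → 77560
emp_id=201: ✗
emp_id=202: ✓ → 110282
emp_id=203: ✓ → 92541
emp_id=204: ✓ → 48903
emp_id=205: ✓ → 154710
emp_id=206: ✓ → 95029
emp_id=207: ✗
emp_id=208: ✓ → 151376
emp_id=209: ✗
tenure_sum = 77560 + 110282 + 92541 + 48903 + 154710 + 95029 + 151376 = 730401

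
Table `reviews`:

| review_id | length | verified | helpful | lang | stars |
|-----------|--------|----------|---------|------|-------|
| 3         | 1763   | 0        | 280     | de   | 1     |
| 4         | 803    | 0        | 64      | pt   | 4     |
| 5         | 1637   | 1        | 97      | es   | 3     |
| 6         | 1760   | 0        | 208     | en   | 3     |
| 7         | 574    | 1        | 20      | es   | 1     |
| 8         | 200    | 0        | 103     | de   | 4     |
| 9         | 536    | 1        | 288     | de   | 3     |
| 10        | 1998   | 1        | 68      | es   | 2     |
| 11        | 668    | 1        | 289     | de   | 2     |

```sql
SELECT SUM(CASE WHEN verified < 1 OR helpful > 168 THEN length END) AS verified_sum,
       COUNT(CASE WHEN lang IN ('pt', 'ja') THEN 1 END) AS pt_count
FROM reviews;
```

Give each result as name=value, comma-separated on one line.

verified_sum=5730, pt_count=1

[verified_sum: verified < 1 OR helpful > 168]
review_id=3: ✓ → 1763
review_id=4: ✓ → 803
review_id=5: ✗
review_id=6: ✓ → 1760
review_id=7: ✗
review_id=8: ✓ → 200
review_id=9: ✓ → 536
review_id=10: ✗
review_id=11: ✓ → 668
verified_sum = 1763 + 803 + 1760 + 200 + 536 + 668 = 5730
—
[pt_count: lang IN ('pt', 'ja')]
review_id=3: ✗
review_id=4: ✓ → 1
review_id=5: ✗
review_id=6: ✗
review_id=7: ✗
review_id=8: ✗
review_id=9: ✗
review_id=10: ✗
review_id=11: ✗
pt_count = COUNT(1) = 1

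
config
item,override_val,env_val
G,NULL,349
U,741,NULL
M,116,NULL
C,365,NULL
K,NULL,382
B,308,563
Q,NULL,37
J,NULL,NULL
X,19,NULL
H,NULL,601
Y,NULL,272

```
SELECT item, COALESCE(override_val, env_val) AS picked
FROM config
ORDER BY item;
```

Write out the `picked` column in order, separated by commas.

308, 365, 349, 601, NULL, 382, 116, 37, 741, 19, 272

item=B: override_val=308 → 308
item=C: override_val=365 → 365
item=G: override_val=NULL, env_val=349 → 349
item=H: override_val=NULL, env_val=601 → 601
item=J: override_val=NULL, env_val=NULL (all NULL) → NULL
item=K: override_val=NULL, env_val=382 → 382
item=M: override_val=116 → 116
item=Q: override_val=NULL, env_val=37 → 37
item=U: override_val=741 → 741
item=X: override_val=19 → 19
item=Y: override_val=NULL, env_val=272 → 272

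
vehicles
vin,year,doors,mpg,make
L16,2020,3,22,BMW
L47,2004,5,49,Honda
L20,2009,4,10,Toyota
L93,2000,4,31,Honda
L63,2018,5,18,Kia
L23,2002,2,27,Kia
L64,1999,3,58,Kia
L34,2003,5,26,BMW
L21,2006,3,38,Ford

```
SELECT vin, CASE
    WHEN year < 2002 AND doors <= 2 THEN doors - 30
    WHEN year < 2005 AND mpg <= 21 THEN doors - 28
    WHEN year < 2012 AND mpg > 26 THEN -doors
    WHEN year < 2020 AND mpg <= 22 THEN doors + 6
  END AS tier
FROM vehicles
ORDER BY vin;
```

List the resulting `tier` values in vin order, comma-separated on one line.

NULL, 10, -3, -2, NULL, -5, 11, -3, -4

vin=L16: (no match → NULL) → NULL
vin=L20: year < 2020 AND mpg <= 22 → 10
vin=L21: year < 2012 AND mpg > 26 → -3
vin=L23: year < 2012 AND mpg > 26 → -2
vin=L34: (no match → NULL) → NULL
vin=L47: year < 2012 AND mpg > 26 → -5
vin=L63: year < 2020 AND mpg <= 22 → 11
vin=L64: year < 2012 AND mpg > 26 → -3
vin=L93: year < 2012 AND mpg > 26 → -4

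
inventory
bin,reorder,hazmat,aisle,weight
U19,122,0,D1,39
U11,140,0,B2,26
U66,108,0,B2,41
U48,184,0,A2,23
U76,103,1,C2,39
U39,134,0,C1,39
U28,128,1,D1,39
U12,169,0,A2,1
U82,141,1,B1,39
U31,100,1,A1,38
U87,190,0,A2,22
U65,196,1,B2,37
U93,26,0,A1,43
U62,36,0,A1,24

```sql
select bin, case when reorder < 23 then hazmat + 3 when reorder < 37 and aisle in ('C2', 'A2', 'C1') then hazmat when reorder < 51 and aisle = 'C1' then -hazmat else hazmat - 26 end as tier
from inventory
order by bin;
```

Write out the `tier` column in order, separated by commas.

bin=U11: ELSE → -26
bin=U12: ELSE → -26
bin=U19: ELSE → -26
bin=U28: ELSE → -25
bin=U31: ELSE → -25
bin=U39: ELSE → -26
bin=U48: ELSE → -26
bin=U62: ELSE → -26
bin=U65: ELSE → -25
bin=U66: ELSE → -26
bin=U76: ELSE → -25
bin=U82: ELSE → -25
bin=U87: ELSE → -26
bin=U93: ELSE → -26

-26, -26, -26, -25, -25, -26, -26, -26, -25, -26, -25, -25, -26, -26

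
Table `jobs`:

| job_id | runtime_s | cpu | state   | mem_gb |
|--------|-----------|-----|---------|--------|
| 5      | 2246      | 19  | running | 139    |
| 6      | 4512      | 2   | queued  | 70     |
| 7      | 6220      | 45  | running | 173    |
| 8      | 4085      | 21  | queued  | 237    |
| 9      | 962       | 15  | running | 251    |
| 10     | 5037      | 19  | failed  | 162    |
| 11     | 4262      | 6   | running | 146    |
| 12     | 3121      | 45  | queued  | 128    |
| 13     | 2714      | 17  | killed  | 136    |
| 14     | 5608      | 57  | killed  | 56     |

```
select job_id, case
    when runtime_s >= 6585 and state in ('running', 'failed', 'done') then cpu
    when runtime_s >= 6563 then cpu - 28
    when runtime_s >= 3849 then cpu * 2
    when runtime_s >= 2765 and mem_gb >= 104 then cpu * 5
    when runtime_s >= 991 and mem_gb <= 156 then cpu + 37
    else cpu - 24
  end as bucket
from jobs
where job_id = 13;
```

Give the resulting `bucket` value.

54

job_id = 13: runtime_s=2714, cpu=17, state=killed, mem_gb=136.
runtime_s >= 6585 and state in ('running', 'failed', 'done') → false
runtime_s >= 6563 → false
runtime_s >= 3849 → false
runtime_s >= 2765 and mem_gb >= 104 → false
runtime_s >= 991 and mem_gb <= 156 → true → 54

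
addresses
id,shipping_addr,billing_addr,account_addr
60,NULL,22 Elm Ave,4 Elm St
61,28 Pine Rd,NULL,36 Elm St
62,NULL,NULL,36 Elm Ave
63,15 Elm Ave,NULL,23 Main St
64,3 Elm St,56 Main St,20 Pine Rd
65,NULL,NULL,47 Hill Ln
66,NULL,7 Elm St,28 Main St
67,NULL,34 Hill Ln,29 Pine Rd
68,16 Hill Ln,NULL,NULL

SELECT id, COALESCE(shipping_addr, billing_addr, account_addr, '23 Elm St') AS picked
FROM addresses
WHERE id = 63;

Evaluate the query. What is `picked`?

id = 63: shipping_addr=15 Elm Ave, billing_addr=NULL, account_addr=23 Main St.
shipping_addr=15 Elm Ave → 15 Elm Ave

15 Elm Ave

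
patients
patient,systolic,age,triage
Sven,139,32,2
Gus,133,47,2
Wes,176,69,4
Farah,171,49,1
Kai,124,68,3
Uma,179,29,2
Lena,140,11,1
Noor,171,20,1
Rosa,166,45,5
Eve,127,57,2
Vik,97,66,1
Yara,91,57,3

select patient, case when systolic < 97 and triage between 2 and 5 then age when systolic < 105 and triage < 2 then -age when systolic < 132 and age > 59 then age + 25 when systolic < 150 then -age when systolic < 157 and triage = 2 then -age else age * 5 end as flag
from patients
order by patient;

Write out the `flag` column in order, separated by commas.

-57, 245, -47, 93, -11, 100, 225, -32, 145, -66, 345, 57

patient=Eve: systolic < 150 → -57
patient=Farah: ELSE → 245
patient=Gus: systolic < 150 → -47
patient=Kai: systolic < 132 and age > 59 → 93
patient=Lena: systolic < 150 → -11
patient=Noor: ELSE → 100
patient=Rosa: ELSE → 225
patient=Sven: systolic < 150 → -32
patient=Uma: ELSE → 145
patient=Vik: systolic < 105 and triage < 2 → -66
patient=Wes: ELSE → 345
patient=Yara: systolic < 97 and triage between 2 and 5 → 57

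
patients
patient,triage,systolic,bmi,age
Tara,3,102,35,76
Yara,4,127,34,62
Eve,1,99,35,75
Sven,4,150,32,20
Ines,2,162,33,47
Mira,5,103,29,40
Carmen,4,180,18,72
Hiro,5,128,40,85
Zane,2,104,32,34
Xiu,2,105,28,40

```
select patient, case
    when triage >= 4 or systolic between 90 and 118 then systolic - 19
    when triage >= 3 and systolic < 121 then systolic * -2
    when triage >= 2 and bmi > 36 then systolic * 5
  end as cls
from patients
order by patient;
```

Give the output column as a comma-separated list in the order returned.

patient=Carmen: triage >= 4 or systolic between 90 and 118 → 161
patient=Eve: triage >= 4 or systolic between 90 and 118 → 80
patient=Hiro: triage >= 4 or systolic between 90 and 118 → 109
patient=Ines: (no match → NULL) → NULL
patient=Mira: triage >= 4 or systolic between 90 and 118 → 84
patient=Sven: triage >= 4 or systolic between 90 and 118 → 131
patient=Tara: triage >= 4 or systolic between 90 and 118 → 83
patient=Xiu: triage >= 4 or systolic between 90 and 118 → 86
patient=Yara: triage >= 4 or systolic between 90 and 118 → 108
patient=Zane: triage >= 4 or systolic between 90 and 118 → 85

161, 80, 109, NULL, 84, 131, 83, 86, 108, 85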